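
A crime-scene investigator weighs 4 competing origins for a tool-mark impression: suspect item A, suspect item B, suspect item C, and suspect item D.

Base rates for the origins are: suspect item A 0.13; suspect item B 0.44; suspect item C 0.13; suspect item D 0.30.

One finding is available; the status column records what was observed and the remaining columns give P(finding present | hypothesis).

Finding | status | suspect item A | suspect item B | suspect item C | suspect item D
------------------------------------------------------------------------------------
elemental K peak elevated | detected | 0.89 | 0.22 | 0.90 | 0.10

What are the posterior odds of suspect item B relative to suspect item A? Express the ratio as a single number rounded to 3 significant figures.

0.837

The normalizing constant cancels in an odds ratio, so compute prior × likelihood for the two hypotheses only:
  suspect item B: 0.44 × 0.22 = 0.0968
  suspect item A: 0.13 × 0.89 = 0.1157
Posterior odds = 0.0968 / 0.1157 ≈ 0.837.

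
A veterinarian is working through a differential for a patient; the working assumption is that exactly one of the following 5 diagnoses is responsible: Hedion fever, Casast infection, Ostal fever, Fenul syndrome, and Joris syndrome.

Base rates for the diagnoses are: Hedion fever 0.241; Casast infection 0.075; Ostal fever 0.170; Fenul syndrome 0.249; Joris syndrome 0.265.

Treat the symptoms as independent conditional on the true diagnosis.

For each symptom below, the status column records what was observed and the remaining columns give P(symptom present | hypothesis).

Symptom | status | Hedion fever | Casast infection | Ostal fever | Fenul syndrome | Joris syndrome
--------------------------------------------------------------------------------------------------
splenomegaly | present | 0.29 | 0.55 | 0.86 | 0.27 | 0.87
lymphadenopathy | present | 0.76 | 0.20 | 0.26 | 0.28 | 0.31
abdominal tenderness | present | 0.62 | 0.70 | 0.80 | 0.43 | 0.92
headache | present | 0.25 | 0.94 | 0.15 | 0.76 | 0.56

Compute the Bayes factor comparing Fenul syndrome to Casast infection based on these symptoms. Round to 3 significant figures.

0.341

The Bayes factor is the ratio of the joint likelihoods of the symptom pattern under the two hypotheses.
  Fenul syndrome: 0.27 × 0.28 × 0.43 × 0.76 = 0.024706
  Casast infection: 0.55 × 0.20 × 0.70 × 0.94 = 0.07238
Bayes factor = 0.024706 / 0.07238 ≈ 0.341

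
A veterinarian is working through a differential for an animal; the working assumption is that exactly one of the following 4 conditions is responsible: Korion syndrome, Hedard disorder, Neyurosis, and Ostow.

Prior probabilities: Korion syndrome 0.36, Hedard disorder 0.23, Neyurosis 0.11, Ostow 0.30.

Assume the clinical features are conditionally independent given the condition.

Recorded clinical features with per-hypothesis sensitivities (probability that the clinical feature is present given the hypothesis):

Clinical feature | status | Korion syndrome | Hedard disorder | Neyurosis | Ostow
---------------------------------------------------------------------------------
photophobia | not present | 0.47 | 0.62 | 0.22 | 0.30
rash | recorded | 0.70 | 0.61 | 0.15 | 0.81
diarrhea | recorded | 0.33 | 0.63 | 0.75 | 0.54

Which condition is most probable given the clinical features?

Ostow

By Bayes' rule with conditional independence, the unnormalized weight for each hypothesis is prior × ∏ likelihoods (using 1 − P(present | H) for each absent clinical feature):
  Korion syndrome: 0.36 × (1 − 0.47) × 0.70 × 0.33 = 0.044075
  Hedard disorder: 0.23 × (1 − 0.62) × 0.61 × 0.63 = 0.033588
  Neyurosis: 0.11 × (1 − 0.22) × 0.15 × 0.75 = 0.0096525
  Ostow: 0.30 × (1 − 0.30) × 0.81 × 0.54 = 0.091854
Marginal likelihood of the evidence = 0.17917.
P(Korion syndrome | evidence) ≈ 0.044075 / 0.17917 ≈ 0.246
P(Hedard disorder | evidence) ≈ 0.033588 / 0.17917 ≈ 0.187
P(Neyurosis | evidence) ≈ 0.0096525 / 0.17917 ≈ 0.054
P(Ostow | evidence) ≈ 0.091854 / 0.17917 ≈ 0.513
The largest is 0.513, so Ostow is most probable.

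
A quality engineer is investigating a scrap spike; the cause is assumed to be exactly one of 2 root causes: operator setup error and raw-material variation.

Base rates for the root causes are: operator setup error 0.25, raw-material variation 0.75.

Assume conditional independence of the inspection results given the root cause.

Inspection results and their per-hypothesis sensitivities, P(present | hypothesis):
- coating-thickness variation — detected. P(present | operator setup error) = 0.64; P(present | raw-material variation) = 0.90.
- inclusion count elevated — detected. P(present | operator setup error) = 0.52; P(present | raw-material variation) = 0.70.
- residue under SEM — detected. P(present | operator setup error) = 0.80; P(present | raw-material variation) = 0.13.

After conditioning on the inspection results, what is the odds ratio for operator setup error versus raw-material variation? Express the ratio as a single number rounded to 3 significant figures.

The normalizing constant cancels in an odds ratio, so compute prior × likelihood for the two hypotheses only:
  operator setup error: 0.25 × 0.64 × 0.52 × 0.80 = 0.06656
  raw-material variation: 0.75 × 0.90 × 0.70 × 0.13 = 0.061425
Posterior odds = 0.06656 / 0.061425 ≈ 1.08.

1.08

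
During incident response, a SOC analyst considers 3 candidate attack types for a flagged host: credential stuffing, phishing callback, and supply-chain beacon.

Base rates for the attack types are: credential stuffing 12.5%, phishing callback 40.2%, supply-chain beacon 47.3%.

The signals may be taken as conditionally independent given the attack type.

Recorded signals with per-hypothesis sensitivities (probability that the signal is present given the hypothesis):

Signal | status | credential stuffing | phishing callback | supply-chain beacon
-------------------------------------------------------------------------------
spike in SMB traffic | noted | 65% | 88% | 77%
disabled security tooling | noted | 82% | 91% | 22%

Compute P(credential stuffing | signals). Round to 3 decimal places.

0.142

By Bayes' rule with conditional independence, the unnormalized weight for each hypothesis is prior × ∏ likelihoods:
  credential stuffing: 0.125 × 0.65 × 0.82 = 0.066625
  phishing callback: 0.402 × 0.88 × 0.91 = 0.32192
  supply-chain beacon: 0.473 × 0.77 × 0.22 = 0.080126
Marginal likelihood of the evidence = 0.46867.
P(credential stuffing | evidence) = 0.066625 / 0.46867 ≈ 0.142.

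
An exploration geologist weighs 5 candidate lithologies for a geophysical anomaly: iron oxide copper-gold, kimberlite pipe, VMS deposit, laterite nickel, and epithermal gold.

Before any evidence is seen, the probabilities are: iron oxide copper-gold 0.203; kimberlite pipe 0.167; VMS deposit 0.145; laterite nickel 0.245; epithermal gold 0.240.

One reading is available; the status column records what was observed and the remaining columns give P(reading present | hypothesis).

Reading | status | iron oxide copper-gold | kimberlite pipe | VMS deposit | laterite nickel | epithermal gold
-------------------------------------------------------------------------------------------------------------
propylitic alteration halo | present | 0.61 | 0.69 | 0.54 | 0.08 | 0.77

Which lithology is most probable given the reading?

For each hypothesis, the unnormalized posterior weight is prior × likelihood:
  iron oxide copper-gold: 0.203 × 0.61 = 0.12383
  kimberlite pipe: 0.167 × 0.69 = 0.11523
  VMS deposit: 0.145 × 0.54 = 0.0783
  laterite nickel: 0.245 × 0.08 = 0.0196
  epithermal gold: 0.240 × 0.77 = 0.1848
Normalizing constant Z = 0.12383 + 0.11523 + 0.0783 + 0.0196 + 0.1848 = 0.52176.
P(iron oxide copper-gold | evidence) ≈ 0.12383 / 0.52176 ≈ 0.237
P(kimberlite pipe | evidence) ≈ 0.11523 / 0.52176 ≈ 0.221
P(VMS deposit | evidence) ≈ 0.0783 / 0.52176 ≈ 0.150
P(laterite nickel | evidence) ≈ 0.0196 / 0.52176 ≈ 0.038
P(epithermal gold | evidence) ≈ 0.1848 / 0.52176 ≈ 0.354
The largest is 0.354, so epithermal gold is most probable.

epithermal gold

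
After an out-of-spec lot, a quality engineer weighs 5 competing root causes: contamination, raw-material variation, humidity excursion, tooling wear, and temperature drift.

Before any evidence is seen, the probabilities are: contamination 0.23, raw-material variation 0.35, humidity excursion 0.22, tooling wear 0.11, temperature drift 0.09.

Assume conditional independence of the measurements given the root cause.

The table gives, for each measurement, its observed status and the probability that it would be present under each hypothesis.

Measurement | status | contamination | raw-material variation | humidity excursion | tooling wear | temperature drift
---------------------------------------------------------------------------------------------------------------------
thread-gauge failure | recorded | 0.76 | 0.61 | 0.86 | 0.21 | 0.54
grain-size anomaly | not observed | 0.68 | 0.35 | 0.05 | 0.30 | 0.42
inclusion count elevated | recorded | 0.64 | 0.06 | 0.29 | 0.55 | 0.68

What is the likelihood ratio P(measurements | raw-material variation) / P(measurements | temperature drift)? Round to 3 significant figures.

0.112

Take the product of per-measurement likelihoods under each hypothesis (using 1 − P(present | H) for each absent measurement), then divide.
  raw-material variation: 0.61 × (1 − 0.35) × 0.06 = 0.02379
  temperature drift: 0.54 × (1 − 0.42) × 0.68 = 0.21298
Bayes factor = 0.02379 / 0.21298 ≈ 0.112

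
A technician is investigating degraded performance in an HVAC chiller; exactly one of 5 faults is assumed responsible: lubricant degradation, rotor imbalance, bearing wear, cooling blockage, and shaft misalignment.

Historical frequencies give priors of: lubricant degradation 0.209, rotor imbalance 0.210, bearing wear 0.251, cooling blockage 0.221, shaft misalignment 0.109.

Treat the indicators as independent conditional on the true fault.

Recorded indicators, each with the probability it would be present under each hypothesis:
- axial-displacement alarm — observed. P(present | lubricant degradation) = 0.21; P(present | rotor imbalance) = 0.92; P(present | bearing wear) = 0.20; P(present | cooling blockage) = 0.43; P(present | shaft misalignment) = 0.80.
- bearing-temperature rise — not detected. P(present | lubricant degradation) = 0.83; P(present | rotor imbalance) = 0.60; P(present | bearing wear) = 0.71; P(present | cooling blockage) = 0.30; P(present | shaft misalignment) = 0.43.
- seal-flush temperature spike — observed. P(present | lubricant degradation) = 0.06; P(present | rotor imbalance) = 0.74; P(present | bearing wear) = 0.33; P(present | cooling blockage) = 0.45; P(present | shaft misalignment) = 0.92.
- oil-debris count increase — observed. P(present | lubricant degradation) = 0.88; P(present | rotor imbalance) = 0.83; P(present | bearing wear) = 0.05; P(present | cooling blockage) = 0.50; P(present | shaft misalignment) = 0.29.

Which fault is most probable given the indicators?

By Bayes' rule with conditional independence, the unnormalized weight for each hypothesis is prior × ∏ likelihoods (using 1 − P(present | H) for each absent indicator):
  lubricant degradation: 0.209 × 0.21 × (1 − 0.83) × 0.06 × 0.88 = 0.00039396
  rotor imbalance: 0.210 × 0.92 × (1 − 0.60) × 0.74 × 0.83 = 0.047465
  bearing wear: 0.251 × 0.20 × (1 − 0.71) × 0.33 × 0.05 = 0.00024021
  cooling blockage: 0.221 × 0.43 × (1 − 0.30) × 0.45 × 0.50 = 0.014967
  shaft misalignment: 0.109 × 0.80 × (1 − 0.43) × 0.92 × 0.29 = 0.013261
The unnormalized weights sum to 0.076328.
P(lubricant degradation | evidence) ≈ 0.00039396 / 0.076328 ≈ 0.005
P(rotor imbalance | evidence) ≈ 0.047465 / 0.076328 ≈ 0.622
P(bearing wear | evidence) ≈ 0.00024021 / 0.076328 ≈ 0.003
P(cooling blockage | evidence) ≈ 0.014967 / 0.076328 ≈ 0.196
P(shaft misalignment | evidence) ≈ 0.013261 / 0.076328 ≈ 0.174
The largest is 0.622, so rotor imbalance is most probable.

rotor imbalance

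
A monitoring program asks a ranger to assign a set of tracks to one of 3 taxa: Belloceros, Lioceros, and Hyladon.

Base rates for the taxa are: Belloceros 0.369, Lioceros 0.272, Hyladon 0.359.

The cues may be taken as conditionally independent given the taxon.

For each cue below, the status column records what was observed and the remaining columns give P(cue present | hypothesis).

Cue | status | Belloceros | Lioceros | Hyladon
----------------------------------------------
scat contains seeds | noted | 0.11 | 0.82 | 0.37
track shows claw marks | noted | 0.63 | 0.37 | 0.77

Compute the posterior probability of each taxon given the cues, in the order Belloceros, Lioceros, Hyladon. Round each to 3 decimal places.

By Bayes' rule with conditional independence, the unnormalized weight for each hypothesis is prior × ∏ likelihoods:
  Belloceros: 0.369 × 0.11 × 0.63 = 0.025572
  Lioceros: 0.272 × 0.82 × 0.37 = 0.082525
  Hyladon: 0.359 × 0.37 × 0.77 = 0.10228
Normalizing constant Z = 0.025572 + 0.082525 + 0.10228 = 0.21038.
P(Belloceros | evidence) = 0.025572 / 0.21038 ≈ 0.122
P(Lioceros | evidence) = 0.082525 / 0.21038 ≈ 0.392
P(Hyladon | evidence) = 0.10228 / 0.21038 ≈ 0.486

0.122, 0.392, 0.486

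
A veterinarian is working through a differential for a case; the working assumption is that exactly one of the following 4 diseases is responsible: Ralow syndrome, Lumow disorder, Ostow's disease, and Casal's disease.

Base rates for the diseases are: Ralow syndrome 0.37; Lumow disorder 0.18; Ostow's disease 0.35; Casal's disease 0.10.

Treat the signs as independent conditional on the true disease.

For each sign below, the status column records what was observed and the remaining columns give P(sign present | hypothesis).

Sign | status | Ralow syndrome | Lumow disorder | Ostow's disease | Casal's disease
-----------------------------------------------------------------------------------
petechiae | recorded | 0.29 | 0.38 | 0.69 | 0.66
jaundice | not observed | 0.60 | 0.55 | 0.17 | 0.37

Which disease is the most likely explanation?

Ostow's disease

Multiply each prior by the joint likelihood of the sign pattern (using 1 − P(present | H) for each absent sign):
  Ralow syndrome: 0.37 × 0.29 × (1 − 0.60) = 0.04292
  Lumow disorder: 0.18 × 0.38 × (1 − 0.55) = 0.03078
  Ostow's disease: 0.35 × 0.69 × (1 − 0.17) = 0.20044
  Casal's disease: 0.10 × 0.66 × (1 − 0.37) = 0.04158
Marginal likelihood of the evidence = 0.31572.
P(Ralow syndrome | evidence) ≈ 0.04292 / 0.31572 ≈ 0.136
P(Lumow disorder | evidence) ≈ 0.03078 / 0.31572 ≈ 0.097
P(Ostow's disease | evidence) ≈ 0.20044 / 0.31572 ≈ 0.635
P(Casal's disease | evidence) ≈ 0.04158 / 0.31572 ≈ 0.132
The largest is 0.635, so Ostow's disease is most probable.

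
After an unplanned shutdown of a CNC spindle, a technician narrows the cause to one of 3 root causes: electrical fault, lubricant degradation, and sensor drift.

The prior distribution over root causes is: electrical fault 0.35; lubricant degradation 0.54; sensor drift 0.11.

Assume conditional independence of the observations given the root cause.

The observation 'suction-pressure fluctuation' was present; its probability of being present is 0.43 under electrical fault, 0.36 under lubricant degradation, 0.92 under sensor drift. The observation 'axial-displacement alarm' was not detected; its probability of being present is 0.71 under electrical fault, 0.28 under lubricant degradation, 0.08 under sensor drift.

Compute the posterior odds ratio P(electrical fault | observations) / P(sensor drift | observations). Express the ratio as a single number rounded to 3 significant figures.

0.469

The normalizing constant cancels in an odds ratio, so compute prior × likelihood for the two hypotheses only (using 1 − P(present | H) for each absent observation):
  electrical fault: 0.35 × 0.43 × (1 − 0.71) = 0.043645
  sensor drift: 0.11 × 0.92 × (1 − 0.08) = 0.093104
Posterior odds = 0.043645 / 0.093104 ≈ 0.469.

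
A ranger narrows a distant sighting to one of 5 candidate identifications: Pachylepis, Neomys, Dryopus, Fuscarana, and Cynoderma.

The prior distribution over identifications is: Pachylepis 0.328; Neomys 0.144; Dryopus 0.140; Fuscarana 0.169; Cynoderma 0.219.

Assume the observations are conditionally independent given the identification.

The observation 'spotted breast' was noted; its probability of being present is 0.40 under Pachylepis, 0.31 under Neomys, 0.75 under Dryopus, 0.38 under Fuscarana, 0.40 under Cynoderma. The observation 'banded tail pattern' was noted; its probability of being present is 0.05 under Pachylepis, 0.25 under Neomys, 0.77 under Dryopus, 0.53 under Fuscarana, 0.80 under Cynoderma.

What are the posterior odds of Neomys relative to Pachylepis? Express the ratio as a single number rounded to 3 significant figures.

1.70

Unnormalized posterior weight (prior times the observation likelihoods) for each of the two hypotheses:
  Neomys: 0.144 × 0.31 × 0.25 = 0.01116
  Pachylepis: 0.328 × 0.40 × 0.05 = 0.00656
Posterior odds = 0.01116 / 0.00656 ≈ 1.70.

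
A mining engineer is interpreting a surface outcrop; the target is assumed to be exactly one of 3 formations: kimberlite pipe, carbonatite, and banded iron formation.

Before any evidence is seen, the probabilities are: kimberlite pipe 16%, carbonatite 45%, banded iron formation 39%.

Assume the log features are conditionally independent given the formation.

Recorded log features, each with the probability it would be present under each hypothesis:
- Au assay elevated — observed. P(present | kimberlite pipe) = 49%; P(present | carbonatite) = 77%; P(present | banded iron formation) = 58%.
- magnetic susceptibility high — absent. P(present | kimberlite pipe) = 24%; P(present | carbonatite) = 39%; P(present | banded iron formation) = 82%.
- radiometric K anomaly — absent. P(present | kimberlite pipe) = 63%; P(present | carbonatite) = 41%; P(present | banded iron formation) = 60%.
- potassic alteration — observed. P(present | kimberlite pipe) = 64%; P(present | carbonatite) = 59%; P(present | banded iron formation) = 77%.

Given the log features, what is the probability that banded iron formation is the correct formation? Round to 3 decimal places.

By Bayes' rule with conditional independence, the unnormalized weight for each hypothesis is prior × ∏ likelihoods (using 1 − P(present | H) for each absent log feature):
  kimberlite pipe: 0.16 × 0.49 × (1 − 0.24) × (1 − 0.63) × 0.64 = 0.014109
  carbonatite: 0.45 × 0.77 × (1 − 0.39) × (1 − 0.41) × 0.59 = 0.073576
  banded iron formation: 0.39 × 0.58 × (1 − 0.82) × (1 − 0.60) × 0.77 = 0.012541
The unnormalized weights sum to 0.10023.
P(banded iron formation | evidence) = 0.012541 / 0.10023 ≈ 0.125.

0.125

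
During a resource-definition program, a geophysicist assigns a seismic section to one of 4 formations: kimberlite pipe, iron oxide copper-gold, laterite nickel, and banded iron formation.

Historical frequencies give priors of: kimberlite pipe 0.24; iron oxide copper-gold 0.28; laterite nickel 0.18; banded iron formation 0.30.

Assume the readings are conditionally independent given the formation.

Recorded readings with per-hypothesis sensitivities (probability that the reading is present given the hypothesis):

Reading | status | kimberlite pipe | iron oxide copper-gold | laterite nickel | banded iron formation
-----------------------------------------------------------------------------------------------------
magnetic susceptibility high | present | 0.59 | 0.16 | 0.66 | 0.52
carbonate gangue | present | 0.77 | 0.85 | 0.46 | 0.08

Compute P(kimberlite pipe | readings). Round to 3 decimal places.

0.509

By Bayes' rule with conditional independence, the unnormalized weight for each hypothesis is prior × ∏ likelihoods:
  kimberlite pipe: 0.24 × 0.59 × 0.77 = 0.10903
  iron oxide copper-gold: 0.28 × 0.16 × 0.85 = 0.03808
  laterite nickel: 0.18 × 0.66 × 0.46 = 0.054648
  banded iron formation: 0.30 × 0.52 × 0.08 = 0.01248
Normalizing constant Z = 0.10903 + 0.03808 + 0.054648 + 0.01248 = 0.21424.
P(kimberlite pipe | evidence) = 0.10903 / 0.21424 ≈ 0.509.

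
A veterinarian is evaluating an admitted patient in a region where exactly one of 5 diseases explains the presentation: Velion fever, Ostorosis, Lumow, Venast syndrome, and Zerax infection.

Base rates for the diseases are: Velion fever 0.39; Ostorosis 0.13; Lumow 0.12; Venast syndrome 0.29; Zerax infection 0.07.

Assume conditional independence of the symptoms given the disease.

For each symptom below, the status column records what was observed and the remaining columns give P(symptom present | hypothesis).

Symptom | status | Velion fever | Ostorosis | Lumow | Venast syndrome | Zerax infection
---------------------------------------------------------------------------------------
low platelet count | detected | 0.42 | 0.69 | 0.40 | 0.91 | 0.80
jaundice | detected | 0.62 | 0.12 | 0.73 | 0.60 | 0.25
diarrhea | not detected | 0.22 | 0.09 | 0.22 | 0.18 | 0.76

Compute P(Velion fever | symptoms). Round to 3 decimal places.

0.317

For each hypothesis, the unnormalized posterior weight is prior × product of the symptom likelihoods (using 1 − P(present | H) for each absent symptom):
  Velion fever: 0.39 × 0.42 × 0.62 × (1 − 0.22) = 0.079214
  Ostorosis: 0.13 × 0.69 × 0.12 × (1 − 0.09) = 0.0097952
  Lumow: 0.12 × 0.40 × 0.73 × (1 − 0.22) = 0.027331
  Venast syndrome: 0.29 × 0.91 × 0.60 × (1 − 0.18) = 0.12984
  Zerax infection: 0.07 × 0.80 × 0.25 × (1 − 0.76) = 0.00336
Normalizing constant Z = 0.079214 + 0.0097952 + 0.027331 + 0.12984 + 0.00336 = 0.24954.
P(Velion fever | evidence) = 0.079214 / 0.24954 ≈ 0.317.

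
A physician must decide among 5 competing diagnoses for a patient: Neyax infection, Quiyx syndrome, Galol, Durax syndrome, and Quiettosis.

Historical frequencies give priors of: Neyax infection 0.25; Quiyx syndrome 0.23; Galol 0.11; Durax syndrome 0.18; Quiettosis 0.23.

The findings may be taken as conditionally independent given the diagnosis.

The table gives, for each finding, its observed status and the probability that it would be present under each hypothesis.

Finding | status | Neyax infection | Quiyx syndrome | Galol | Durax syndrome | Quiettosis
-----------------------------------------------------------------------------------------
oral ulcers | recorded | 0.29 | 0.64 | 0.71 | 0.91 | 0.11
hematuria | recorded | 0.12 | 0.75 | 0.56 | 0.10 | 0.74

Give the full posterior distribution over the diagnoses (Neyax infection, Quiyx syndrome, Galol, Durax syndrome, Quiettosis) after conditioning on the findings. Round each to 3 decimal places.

0.044, 0.558, 0.221, 0.083, 0.095

By Bayes' rule with conditional independence, the unnormalized weight for each hypothesis is prior × ∏ likelihoods:
  Neyax infection: 0.25 × 0.29 × 0.12 = 0.0087
  Quiyx syndrome: 0.23 × 0.64 × 0.75 = 0.1104
  Galol: 0.11 × 0.71 × 0.56 = 0.043736
  Durax syndrome: 0.18 × 0.91 × 0.10 = 0.01638
  Quiettosis: 0.23 × 0.11 × 0.74 = 0.018722
Marginal likelihood of the evidence = 0.19794.
P(Neyax infection | evidence) = 0.0087 / 0.19794 ≈ 0.044
P(Quiyx syndrome | evidence) = 0.1104 / 0.19794 ≈ 0.558
P(Galol | evidence) = 0.043736 / 0.19794 ≈ 0.221
P(Durax syndrome | evidence) = 0.01638 / 0.19794 ≈ 0.083
P(Quiettosis | evidence) = 0.018722 / 0.19794 ≈ 0.095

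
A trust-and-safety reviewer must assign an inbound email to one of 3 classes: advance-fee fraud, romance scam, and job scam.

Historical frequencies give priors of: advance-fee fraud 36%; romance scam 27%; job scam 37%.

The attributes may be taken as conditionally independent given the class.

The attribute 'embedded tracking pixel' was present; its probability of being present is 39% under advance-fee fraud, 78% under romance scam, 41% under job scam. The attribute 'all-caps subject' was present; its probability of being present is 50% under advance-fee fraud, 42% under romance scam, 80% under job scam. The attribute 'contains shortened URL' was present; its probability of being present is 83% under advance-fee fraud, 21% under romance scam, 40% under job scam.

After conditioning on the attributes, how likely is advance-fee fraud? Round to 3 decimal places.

Multiply each prior by the joint likelihood of the attribute pattern:
  advance-fee fraud: 0.36 × 0.39 × 0.50 × 0.83 = 0.058266
  romance scam: 0.27 × 0.78 × 0.42 × 0.21 = 0.018575
  job scam: 0.37 × 0.41 × 0.80 × 0.40 = 0.048544
Marginal likelihood of the evidence = 0.12538.
P(advance-fee fraud | evidence) = 0.058266 / 0.12538 ≈ 0.465.

0.465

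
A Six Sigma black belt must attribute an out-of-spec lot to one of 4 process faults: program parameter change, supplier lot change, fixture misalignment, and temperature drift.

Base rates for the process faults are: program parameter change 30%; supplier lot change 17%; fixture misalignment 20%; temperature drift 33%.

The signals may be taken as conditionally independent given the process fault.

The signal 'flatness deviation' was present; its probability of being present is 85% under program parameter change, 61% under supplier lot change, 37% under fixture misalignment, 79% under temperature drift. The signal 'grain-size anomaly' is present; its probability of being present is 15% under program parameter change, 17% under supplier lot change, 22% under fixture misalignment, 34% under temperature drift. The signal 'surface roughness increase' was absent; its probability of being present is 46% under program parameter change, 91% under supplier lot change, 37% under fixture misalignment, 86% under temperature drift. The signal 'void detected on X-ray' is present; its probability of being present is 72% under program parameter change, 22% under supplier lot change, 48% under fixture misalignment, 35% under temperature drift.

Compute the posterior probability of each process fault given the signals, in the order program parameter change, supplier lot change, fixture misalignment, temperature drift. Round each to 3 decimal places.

0.607, 0.014, 0.201, 0.177

Multiply each prior by the joint likelihood of the signal pattern (using 1 − P(present | H) for each absent signal):
  program parameter change: 0.30 × 0.85 × 0.15 × (1 − 0.46) × 0.72 = 0.014872
  supplier lot change: 0.17 × 0.61 × 0.17 × (1 − 0.91) × 0.22 = 0.00034905
  fixture misalignment: 0.20 × 0.37 × 0.22 × (1 − 0.37) × 0.48 = 0.0049231
  temperature drift: 0.33 × 0.79 × 0.34 × (1 − 0.86) × 0.35 = 0.0043433
Normalizing constant Z = 0.014872 + 0.00034905 + 0.0049231 + 0.0043433 = 0.024487.
P(program parameter change | evidence) = 0.014872 / 0.024487 ≈ 0.607
P(supplier lot change | evidence) = 0.00034905 / 0.024487 ≈ 0.014
P(fixture misalignment | evidence) = 0.0049231 / 0.024487 ≈ 0.201
P(temperature drift | evidence) = 0.0043433 / 0.024487 ≈ 0.177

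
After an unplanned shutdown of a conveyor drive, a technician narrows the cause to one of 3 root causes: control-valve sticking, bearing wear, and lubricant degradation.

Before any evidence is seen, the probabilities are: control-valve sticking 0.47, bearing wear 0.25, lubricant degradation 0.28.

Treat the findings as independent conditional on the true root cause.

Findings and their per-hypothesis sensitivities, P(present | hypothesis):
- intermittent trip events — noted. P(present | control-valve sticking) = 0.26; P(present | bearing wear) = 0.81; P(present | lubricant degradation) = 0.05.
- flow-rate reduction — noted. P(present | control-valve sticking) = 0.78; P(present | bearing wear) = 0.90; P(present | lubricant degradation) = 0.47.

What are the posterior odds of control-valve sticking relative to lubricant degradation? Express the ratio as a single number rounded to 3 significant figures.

14.5

The normalizing constant cancels in an odds ratio, so compute prior × likelihood for the two hypotheses only:
  control-valve sticking: 0.47 × 0.26 × 0.78 = 0.095316
  lubricant degradation: 0.28 × 0.05 × 0.47 = 0.00658
Posterior odds = 0.095316 / 0.00658 ≈ 14.5.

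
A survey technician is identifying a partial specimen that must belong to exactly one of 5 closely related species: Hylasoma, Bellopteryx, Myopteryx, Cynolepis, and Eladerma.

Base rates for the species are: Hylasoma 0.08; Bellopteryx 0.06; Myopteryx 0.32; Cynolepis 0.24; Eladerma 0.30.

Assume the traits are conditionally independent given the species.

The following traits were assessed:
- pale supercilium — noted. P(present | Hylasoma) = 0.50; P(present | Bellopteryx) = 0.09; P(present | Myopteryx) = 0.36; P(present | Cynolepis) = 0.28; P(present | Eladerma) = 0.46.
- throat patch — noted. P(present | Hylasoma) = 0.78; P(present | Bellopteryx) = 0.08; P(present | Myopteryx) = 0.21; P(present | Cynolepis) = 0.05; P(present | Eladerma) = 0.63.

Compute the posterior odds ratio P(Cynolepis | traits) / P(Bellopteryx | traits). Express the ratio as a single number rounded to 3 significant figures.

7.78

The normalizing constant cancels in an odds ratio, so compute prior × likelihood for the two hypotheses only:
  Cynolepis: 0.24 × 0.28 × 0.05 = 0.00336
  Bellopteryx: 0.06 × 0.09 × 0.08 = 0.000432
Odds(Cynolepis : Bellopteryx) = 0.00336 / 0.000432 ≈ 7.78.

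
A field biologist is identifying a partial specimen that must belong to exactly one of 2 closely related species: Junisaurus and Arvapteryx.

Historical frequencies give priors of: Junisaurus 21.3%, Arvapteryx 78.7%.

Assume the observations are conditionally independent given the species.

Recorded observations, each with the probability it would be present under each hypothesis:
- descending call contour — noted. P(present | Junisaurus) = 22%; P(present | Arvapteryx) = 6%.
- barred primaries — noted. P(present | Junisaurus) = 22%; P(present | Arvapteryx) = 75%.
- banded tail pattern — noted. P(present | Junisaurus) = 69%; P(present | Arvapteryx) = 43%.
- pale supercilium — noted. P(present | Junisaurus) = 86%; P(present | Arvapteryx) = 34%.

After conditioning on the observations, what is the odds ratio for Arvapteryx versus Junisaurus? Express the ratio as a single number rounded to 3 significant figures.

The normalizing constant cancels in an odds ratio, so compute prior × likelihood for the two hypotheses only:
  Arvapteryx: 0.787 × 0.06 × 0.75 × 0.43 × 0.34 = 0.0051777
  Junisaurus: 0.213 × 0.22 × 0.22 × 0.69 × 0.86 = 0.0061175
Posterior odds = 0.0051777 / 0.0061175 ≈ 0.846.

0.846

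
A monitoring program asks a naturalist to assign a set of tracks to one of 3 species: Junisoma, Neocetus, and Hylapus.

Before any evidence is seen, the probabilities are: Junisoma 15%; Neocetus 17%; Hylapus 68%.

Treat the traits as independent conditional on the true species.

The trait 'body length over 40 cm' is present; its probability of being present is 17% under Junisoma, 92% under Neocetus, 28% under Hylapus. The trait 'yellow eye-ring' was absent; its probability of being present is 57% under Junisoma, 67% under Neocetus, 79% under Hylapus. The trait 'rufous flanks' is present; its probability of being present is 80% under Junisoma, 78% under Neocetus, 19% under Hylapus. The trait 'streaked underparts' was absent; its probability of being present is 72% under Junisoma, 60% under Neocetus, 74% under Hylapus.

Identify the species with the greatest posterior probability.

Neocetus

By Bayes' rule with conditional independence, the unnormalized weight for each hypothesis is prior × ∏ likelihoods (using 1 − P(present | H) for each absent trait):
  Junisoma: 0.15 × 0.17 × (1 − 0.57) × 0.80 × (1 − 0.72) = 0.0024562
  Neocetus: 0.17 × 0.92 × (1 − 0.67) × 0.78 × (1 − 0.60) = 0.016103
  Hylapus: 0.68 × 0.28 × (1 − 0.79) × 0.19 × (1 − 0.74) = 0.0019752
Normalizing constant Z = 0.0024562 + 0.016103 + 0.0019752 = 0.020534.
P(Junisoma | evidence) ≈ 0.0024562 / 0.020534 ≈ 0.120
P(Neocetus | evidence) ≈ 0.016103 / 0.020534 ≈ 0.784
P(Hylapus | evidence) ≈ 0.0019752 / 0.020534 ≈ 0.096
The largest is 0.784, so Neocetus is most probable.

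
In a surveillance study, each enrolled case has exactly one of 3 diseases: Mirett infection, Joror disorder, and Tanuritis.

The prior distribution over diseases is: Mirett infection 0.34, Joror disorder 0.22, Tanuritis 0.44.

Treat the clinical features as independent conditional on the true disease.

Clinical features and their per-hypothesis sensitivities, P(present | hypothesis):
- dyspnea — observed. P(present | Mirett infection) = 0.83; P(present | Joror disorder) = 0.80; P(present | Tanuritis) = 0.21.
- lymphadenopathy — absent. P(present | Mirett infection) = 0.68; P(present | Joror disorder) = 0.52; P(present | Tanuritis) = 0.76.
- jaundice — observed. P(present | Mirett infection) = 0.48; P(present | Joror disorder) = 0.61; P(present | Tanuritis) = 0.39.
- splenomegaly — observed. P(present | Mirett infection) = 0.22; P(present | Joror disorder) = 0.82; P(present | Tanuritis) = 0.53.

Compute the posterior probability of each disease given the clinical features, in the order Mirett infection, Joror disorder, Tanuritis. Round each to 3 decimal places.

For each hypothesis, the unnormalized posterior weight is prior × product of the clinical feature likelihoods (using 1 − P(present | H) for each absent clinical feature):
  Mirett infection: 0.34 × 0.83 × (1 − 0.68) × 0.48 × 0.22 = 0.0095361
  Joror disorder: 0.22 × 0.80 × (1 − 0.52) × 0.61 × 0.82 = 0.042257
  Tanuritis: 0.44 × 0.21 × (1 − 0.76) × 0.39 × 0.53 = 0.0045838
Marginal likelihood of the evidence = 0.056377.
P(Mirett infection | evidence) = 0.0095361 / 0.056377 ≈ 0.169
P(Joror disorder | evidence) = 0.042257 / 0.056377 ≈ 0.750
P(Tanuritis | evidence) = 0.0045838 / 0.056377 ≈ 0.081

0.169, 0.750, 0.081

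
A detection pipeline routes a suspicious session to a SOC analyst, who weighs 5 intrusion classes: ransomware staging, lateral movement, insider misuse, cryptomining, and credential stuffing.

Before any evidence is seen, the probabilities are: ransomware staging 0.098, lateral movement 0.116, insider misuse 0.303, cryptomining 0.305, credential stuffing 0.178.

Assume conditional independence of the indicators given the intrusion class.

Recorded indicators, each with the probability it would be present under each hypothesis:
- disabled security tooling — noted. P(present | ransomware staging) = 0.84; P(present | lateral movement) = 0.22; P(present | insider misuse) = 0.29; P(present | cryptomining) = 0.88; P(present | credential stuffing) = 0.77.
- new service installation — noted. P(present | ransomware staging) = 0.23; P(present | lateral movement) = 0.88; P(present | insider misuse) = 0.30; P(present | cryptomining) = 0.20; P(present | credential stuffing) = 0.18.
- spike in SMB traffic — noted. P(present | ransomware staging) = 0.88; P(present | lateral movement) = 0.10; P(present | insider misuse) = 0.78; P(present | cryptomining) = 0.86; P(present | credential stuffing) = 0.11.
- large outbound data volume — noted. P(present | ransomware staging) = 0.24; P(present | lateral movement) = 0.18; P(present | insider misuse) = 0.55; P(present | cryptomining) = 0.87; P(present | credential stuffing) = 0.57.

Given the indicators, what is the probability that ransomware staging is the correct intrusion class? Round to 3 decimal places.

By Bayes' rule with conditional independence, the unnormalized weight for each hypothesis is prior × ∏ likelihoods:
  ransomware staging: 0.098 × 0.84 × 0.23 × 0.88 × 0.24 = 0.0039988
  lateral movement: 0.116 × 0.22 × 0.88 × 0.10 × 0.18 = 0.00040424
  insider misuse: 0.303 × 0.29 × 0.30 × 0.78 × 0.55 = 0.011309
  cryptomining: 0.305 × 0.88 × 0.20 × 0.86 × 0.87 = 0.040163
  credential stuffing: 0.178 × 0.77 × 0.18 × 0.11 × 0.57 = 0.0015469
Marginal likelihood of the evidence = 0.057422.
P(ransomware staging | evidence) = 0.0039988 / 0.057422 ≈ 0.070.

0.070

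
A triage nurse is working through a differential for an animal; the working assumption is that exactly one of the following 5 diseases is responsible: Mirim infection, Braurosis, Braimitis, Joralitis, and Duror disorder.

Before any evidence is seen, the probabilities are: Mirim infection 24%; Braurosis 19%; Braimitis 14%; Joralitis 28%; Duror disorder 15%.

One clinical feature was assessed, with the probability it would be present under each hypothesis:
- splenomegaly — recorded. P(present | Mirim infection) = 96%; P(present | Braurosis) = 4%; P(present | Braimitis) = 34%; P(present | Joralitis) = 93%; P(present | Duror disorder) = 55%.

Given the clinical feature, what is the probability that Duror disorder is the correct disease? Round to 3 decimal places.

0.131

Multiply each prior by the likelihood of the clinical feature:
  Mirim infection: 0.24 × 0.96 = 0.2304
  Braurosis: 0.19 × 0.04 = 0.0076
  Braimitis: 0.14 × 0.34 = 0.0476
  Joralitis: 0.28 × 0.93 = 0.2604
  Duror disorder: 0.15 × 0.55 = 0.0825
Marginal likelihood of the evidence = 0.6285.
P(Duror disorder | evidence) = 0.0825 / 0.6285 ≈ 0.131.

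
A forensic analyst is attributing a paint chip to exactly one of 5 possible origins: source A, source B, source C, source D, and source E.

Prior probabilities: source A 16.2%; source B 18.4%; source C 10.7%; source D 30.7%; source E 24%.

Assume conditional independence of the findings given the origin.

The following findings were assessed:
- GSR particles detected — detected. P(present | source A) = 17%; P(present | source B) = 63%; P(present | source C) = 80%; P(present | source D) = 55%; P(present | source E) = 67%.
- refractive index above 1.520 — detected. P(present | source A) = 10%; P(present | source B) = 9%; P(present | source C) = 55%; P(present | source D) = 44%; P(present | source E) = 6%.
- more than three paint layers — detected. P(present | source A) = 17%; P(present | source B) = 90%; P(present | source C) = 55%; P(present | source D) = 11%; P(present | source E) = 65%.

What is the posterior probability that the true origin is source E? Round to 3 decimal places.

0.125

For each hypothesis, the unnormalized posterior weight is prior × product of the finding likelihoods:
  source A: 0.162 × 0.17 × 0.10 × 0.17 = 0.00046818
  source B: 0.184 × 0.63 × 0.09 × 0.90 = 0.0093895
  source C: 0.107 × 0.80 × 0.55 × 0.55 = 0.025894
  source D: 0.307 × 0.55 × 0.44 × 0.11 = 0.0081723
  source E: 0.240 × 0.67 × 0.06 × 0.65 = 0.0062712
Marginal likelihood of the evidence = 0.050195.
P(source E | evidence) = 0.0062712 / 0.050195 ≈ 0.125.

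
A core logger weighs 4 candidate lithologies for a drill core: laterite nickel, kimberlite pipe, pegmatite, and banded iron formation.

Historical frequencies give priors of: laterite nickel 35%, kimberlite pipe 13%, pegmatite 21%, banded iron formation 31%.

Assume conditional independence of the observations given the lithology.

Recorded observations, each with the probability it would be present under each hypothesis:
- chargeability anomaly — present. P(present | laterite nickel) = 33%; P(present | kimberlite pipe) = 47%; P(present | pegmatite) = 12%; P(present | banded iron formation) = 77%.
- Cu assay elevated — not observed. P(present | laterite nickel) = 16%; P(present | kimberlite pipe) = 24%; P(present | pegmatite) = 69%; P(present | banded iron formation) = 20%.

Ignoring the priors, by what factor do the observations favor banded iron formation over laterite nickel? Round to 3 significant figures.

Take the product of per-observation likelihoods under each hypothesis (using 1 − P(present | H) for each absent observation), then divide.
  banded iron formation: 0.77 × (1 − 0.20) = 0.616
  laterite nickel: 0.33 × (1 − 0.16) = 0.2772
Bayes factor = 0.616 / 0.2772 ≈ 2.22

2.22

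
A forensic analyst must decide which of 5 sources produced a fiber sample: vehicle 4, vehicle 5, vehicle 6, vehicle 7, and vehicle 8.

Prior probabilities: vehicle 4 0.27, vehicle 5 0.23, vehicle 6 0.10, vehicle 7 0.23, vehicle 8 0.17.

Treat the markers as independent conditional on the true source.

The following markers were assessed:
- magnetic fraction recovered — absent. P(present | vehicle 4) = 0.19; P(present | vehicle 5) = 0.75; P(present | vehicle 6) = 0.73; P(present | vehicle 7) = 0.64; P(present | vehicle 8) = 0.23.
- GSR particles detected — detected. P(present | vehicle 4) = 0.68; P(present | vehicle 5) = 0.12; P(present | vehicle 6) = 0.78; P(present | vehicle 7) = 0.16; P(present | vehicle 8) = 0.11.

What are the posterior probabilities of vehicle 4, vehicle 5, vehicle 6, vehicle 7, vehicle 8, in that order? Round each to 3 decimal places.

0.728, 0.034, 0.103, 0.065, 0.070

By Bayes' rule with conditional independence, the unnormalized weight for each hypothesis is prior × ∏ likelihoods (using 1 − P(present | H) for each absent marker):
  vehicle 4: 0.27 × (1 − 0.19) × 0.68 = 0.14872
  vehicle 5: 0.23 × (1 − 0.75) × 0.12 = 0.0069
  vehicle 6: 0.10 × (1 − 0.73) × 0.78 = 0.02106
  vehicle 7: 0.23 × (1 − 0.64) × 0.16 = 0.013248
  vehicle 8: 0.17 × (1 − 0.23) × 0.11 = 0.014399
The unnormalized weights sum to 0.20432.
P(vehicle 4 | evidence) = 0.14872 / 0.20432 ≈ 0.728
P(vehicle 5 | evidence) = 0.0069 / 0.20432 ≈ 0.034
P(vehicle 6 | evidence) = 0.02106 / 0.20432 ≈ 0.103
P(vehicle 7 | evidence) = 0.013248 / 0.20432 ≈ 0.065
P(vehicle 8 | evidence) = 0.014399 / 0.20432 ≈ 0.070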